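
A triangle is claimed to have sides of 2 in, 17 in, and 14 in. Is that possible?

The longest side is 17, but the other two sum to only 16.
16 < 17, so the triangle inequality fails.

No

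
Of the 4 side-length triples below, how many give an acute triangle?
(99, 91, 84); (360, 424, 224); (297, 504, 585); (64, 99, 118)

(99,91,84): 84²+91² = 15337 > 9801 = 99² → acute
(360,424,224): 224²+360² = 179776 = 424² → right
(297,504,585): 297²+504² = 342225 = 585² → right
(64,99,118): 64²+99² = 13897 < 13924 = 118² → obtuse
1 of the 4 is acute.

1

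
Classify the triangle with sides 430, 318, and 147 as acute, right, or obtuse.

obtuse

Compare the square of the longest side to the sum of squares of the other two: 147² + 318² = 122733 < 184900 = 430².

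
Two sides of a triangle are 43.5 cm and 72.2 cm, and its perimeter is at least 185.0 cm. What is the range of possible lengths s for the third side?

69.3 ≤ s < 115.7 cm

Triangle inequality alone gives 28.7 < s < 115.7.
The perimeter condition gives s ≥ 185.0 − 43.5 − 72.2 = 69.3.
Intersecting the two: 69.3 ≤ s < 115.7.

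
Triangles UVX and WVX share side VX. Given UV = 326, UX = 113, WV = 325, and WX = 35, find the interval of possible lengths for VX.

290 < VX < 360

From triangle UVX: |326 − 113| < VX < 326 + 113, i.e. 213 < VX < 439.
From triangle WVX: 290 < VX < 360.
Both must hold, so VX lies in the intersection.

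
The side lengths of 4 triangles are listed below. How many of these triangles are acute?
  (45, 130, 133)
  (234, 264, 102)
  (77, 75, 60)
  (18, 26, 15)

2

(45,130,133): 45²+130² = 18925 > 17689 = 133² → acute
(234,264,102): 102²+234² = 65160 < 69696 = 264² → obtuse
(77,75,60): 60²+75² = 9225 > 5929 = 77² → acute
(18,26,15): 15²+18² = 549 < 676 = 26² → obtuse
2 of the 4 are acute.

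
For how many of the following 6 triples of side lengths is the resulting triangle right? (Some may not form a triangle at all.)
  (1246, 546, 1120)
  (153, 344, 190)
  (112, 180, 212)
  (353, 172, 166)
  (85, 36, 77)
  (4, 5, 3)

4

(1246,546,1120): 546²+1120² = 1552516 = 1246² → right
(153,344,190): 153+190 ≤ 344, not a triangle
(112,180,212): 112²+180² = 44944 = 212² → right
(353,172,166): 166+172 ≤ 353, not a triangle
(85,36,77): 36²+77² = 7225 = 85² → right
(4,5,3): 3²+4² = 25 = 5² → right
4 of the 6 are right.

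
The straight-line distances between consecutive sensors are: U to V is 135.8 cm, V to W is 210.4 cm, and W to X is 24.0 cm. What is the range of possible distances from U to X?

The maximum is all hops collinear in one direction: 135.8 + 210.4 + 24.0 = 370.2.
The longest hop is 210.4; the others sum to 159.8. Folding the others back against it leaves at least 210.4 − 159.8 = 50.6.

50.6 ≤ UX ≤ 370.2 cm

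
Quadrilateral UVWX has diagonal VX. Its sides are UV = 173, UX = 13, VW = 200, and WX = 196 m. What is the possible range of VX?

160 < VX < 186

From triangle UVX: |173 − 13| < VX < 173 + 13, i.e. 160 < VX < 186.
From triangle WVX: 4 < VX < 396.
Both must hold, so VX lies in the intersection.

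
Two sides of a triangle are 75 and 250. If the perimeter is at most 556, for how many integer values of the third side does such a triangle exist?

56

Triangle inequality: 175 < x < 325. Perimeter ≤ 556 gives x ≤ 556 − 75 − 250 = 231.
So 175 < x ≤ 231; integers 176 through 231: 56 values.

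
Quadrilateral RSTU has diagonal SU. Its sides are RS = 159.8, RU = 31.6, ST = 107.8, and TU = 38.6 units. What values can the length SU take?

From triangle RSU: |159.8 − 31.6| < SU < 159.8 + 31.6, i.e. 128.2 < SU < 191.4.
From triangle TSU: 69.2 < SU < 146.4.
Both must hold, so SU lies in the intersection.

128.2 < SU < 146.4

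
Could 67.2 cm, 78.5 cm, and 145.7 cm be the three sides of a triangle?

The two shorter sides sum to 145.7, exactly equal to the longest side 145.7.
That gives only a degenerate (flat) triangle — the inequality must be strict.

No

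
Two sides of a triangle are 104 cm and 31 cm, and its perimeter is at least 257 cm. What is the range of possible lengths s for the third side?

Triangle inequality alone gives 73 < s < 135.
The perimeter condition gives s ≥ 257 − 104 − 31 = 122.
Intersecting the two: 122 ≤ s < 135.

122 ≤ s < 135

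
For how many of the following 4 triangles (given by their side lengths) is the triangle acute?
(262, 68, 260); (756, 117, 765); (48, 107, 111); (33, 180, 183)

(262,68,260): 68²+260² = 72224 > 68644 = 262² → acute
(756,117,765): 117²+756² = 585225 = 765² → right
(48,107,111): 48²+107² = 13753 > 12321 = 111² → acute
(33,180,183): 33²+180² = 33489 = 183² → right
2 of the 4 are acute.

2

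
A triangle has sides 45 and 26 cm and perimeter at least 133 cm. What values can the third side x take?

Triangle inequality alone gives 19 < x < 71.
The perimeter condition gives x ≥ 133 − 45 − 26 = 62.
Intersecting the two: 62 ≤ x < 71.

62 ≤ x < 71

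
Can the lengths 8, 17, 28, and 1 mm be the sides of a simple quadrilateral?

No

For a quadrilateral, each side must be shorter than the sum of the others.
Here the longest side is 28, but the remaining 3 sides sum to only 26.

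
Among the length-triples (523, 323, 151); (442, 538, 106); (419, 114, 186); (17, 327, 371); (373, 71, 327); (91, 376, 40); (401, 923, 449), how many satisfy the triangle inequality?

(151,323,523): 151+323 ≤ 523 → not valid
(106,442,538): 106+442 > 538 → valid
(114,186,419): 114+186 ≤ 419 → not valid
(17,327,371): 17+327 ≤ 371 → not valid
(71,327,373): 71+327 > 373 → valid
(40,91,376): 40+91 ≤ 376 → not valid
(401,449,923): 401+449 ≤ 923 → not valid
2 of the 7 triples form a triangle.

2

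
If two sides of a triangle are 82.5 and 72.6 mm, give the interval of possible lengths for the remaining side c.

By the triangle inequality, c must be less than 82.5 + 72.6 = 155.1 and greater than |82.5 − 72.6| = 9.9.

9.9 < c < 155.1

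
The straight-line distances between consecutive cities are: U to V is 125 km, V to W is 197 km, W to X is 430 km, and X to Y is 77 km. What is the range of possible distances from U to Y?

31 ≤ UY ≤ 829 km

The maximum is all hops collinear in one direction: 125 + 197 + 430 + 77 = 829.
The longest hop is 430; the others sum to 399. Folding the others back against it leaves at least 430 − 399 = 31.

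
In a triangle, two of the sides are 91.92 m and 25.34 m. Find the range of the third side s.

By the triangle inequality, s must be less than 91.92 + 25.34 = 117.26 and greater than |91.92 − 25.34| = 66.58.

66.58 < s < 117.26 (m)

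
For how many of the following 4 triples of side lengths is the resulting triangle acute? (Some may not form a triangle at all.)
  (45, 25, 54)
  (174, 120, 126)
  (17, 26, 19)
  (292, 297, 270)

1

(45,25,54): 25²+45² = 2650 < 2916 = 54² → obtuse
(174,120,126): 120²+126² = 30276 = 174² → right
(17,26,19): 17²+19² = 650 < 676 = 26² → obtuse
(292,297,270): 270²+292² = 158164 > 88209 = 297² → acute
1 of the 4 is acute.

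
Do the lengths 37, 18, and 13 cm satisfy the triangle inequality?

No

The longest side is 37, but the other two sum to only 31.
31 < 37, so the triangle inequality fails.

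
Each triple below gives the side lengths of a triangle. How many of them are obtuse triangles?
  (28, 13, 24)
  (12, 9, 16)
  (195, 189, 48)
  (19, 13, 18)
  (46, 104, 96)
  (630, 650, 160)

(28,13,24): 13²+24² = 745 < 784 = 28² → obtuse
(12,9,16): 9²+12² = 225 < 256 = 16² → obtuse
(195,189,48): 48²+189² = 38025 = 195² → right
(19,13,18): 13²+18² = 493 > 361 = 19² → acute
(46,104,96): 46²+96² = 11332 > 10816 = 104² → acute
(630,650,160): 160²+630² = 422500 = 650² → right
2 of the 6 are obtuse.

2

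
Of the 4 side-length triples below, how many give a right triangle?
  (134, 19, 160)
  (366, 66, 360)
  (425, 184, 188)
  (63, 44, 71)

1

(134,19,160): 19+134 ≤ 160, not a triangle
(366,66,360): 66²+360² = 133956 = 366² → right
(425,184,188): 184+188 ≤ 425, not a triangle
(63,44,71): 44²+63² = 5905 > 5041 = 71² → acute
1 of the 4 is right.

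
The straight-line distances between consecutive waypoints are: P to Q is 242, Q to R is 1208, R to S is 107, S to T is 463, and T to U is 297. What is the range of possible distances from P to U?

The maximum is all hops collinear in one direction: 242 + 1208 + 107 + 463 + 297 = 2317.
The longest hop is 1208; the others sum to 1109. Folding the others back against it leaves at least 1208 − 1109 = 99.

99 ≤ PU ≤ 2317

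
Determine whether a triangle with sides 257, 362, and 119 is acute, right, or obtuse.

Compare the square of the longest side to the sum of squares of the other two: 119² + 257² = 80210 < 131044 = 362².

obtuse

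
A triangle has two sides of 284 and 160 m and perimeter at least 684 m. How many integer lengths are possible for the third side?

204

Triangle inequality: 124 < x < 444. Perimeter ≥ 684 gives x ≥ 684 − 284 − 160 = 240.
So 240 ≤ x < 444; integers 240 through 443: 204 values.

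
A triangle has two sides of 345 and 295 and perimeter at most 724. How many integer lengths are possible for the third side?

34

Triangle inequality: 50 < x < 640. Perimeter ≤ 724 gives x ≤ 724 − 345 − 295 = 84.
So 50 < x ≤ 84; integers 51 through 84: 34 values.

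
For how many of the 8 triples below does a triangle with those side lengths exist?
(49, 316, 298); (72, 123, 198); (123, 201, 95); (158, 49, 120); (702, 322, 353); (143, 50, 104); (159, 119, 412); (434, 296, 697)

5

(49,298,316): 49+298 > 316 → valid
(72,123,198): 72+123 ≤ 198 → not valid
(95,123,201): 95+123 > 201 → valid
(49,120,158): 49+120 > 158 → valid
(322,353,702): 322+353 ≤ 702 → not valid
(50,104,143): 50+104 > 143 → valid
(119,159,412): 119+159 ≤ 412 → not valid
(296,434,697): 296+434 > 697 → valid
5 of the 8 triples form a triangle.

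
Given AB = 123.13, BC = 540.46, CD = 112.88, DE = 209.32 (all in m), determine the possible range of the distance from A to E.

The maximum is all hops collinear in one direction: 123.13 + 540.46 + 112.88 + 209.32 = 985.79.
The longest hop is 540.46; the others sum to 445.33. Folding the others back against it leaves at least 540.46 − 445.33 = 95.13.

95.13 ≤ AE ≤ 985.79 m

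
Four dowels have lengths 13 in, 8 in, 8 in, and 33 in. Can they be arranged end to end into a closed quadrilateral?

No

For a quadrilateral, each side must be shorter than the sum of the others.
Here the longest side is 33, but the remaining 3 sides sum to only 29.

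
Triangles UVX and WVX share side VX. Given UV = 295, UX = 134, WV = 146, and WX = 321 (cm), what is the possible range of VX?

175 < VX < 429

From triangle UVX: |295 − 134| < VX < 295 + 134, i.e. 161 < VX < 429.
From triangle WVX: 175 < VX < 467.
Both must hold, so VX lies in the intersection.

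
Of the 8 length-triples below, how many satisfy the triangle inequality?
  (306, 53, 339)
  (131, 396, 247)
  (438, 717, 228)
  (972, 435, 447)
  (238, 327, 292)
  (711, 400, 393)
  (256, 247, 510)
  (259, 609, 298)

(53,306,339): 53+306 > 339 → valid
(131,247,396): 131+247 ≤ 396 → not valid
(228,438,717): 228+438 ≤ 717 → not valid
(435,447,972): 435+447 ≤ 972 → not valid
(238,292,327): 238+292 > 327 → valid
(393,400,711): 393+400 > 711 → valid
(247,256,510): 247+256 ≤ 510 → not valid
(259,298,609): 259+298 ≤ 609 → not valid
3 of the 8 triples form a triangle.

3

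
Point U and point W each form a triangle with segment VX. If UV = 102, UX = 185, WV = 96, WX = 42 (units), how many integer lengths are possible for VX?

54

From triangle UVX: 83 < VX < 287.
From triangle WVX: 54 < VX < 138.
Intersection: 83 < VX < 138, so integers 84 through 137: 54 values.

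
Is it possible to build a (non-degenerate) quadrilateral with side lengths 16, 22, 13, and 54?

No

For a quadrilateral, each side must be shorter than the sum of the others.
Here the longest side is 54, but the remaining 3 sides sum to only 51.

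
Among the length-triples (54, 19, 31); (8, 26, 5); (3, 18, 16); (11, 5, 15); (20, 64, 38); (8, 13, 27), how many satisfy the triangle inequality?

2

(19,31,54): 19+31 ≤ 54 → not valid
(5,8,26): 5+8 ≤ 26 → not valid
(3,16,18): 3+16 > 18 → valid
(5,11,15): 5+11 > 15 → valid
(20,38,64): 20+38 ≤ 64 → not valid
(8,13,27): 8+13 ≤ 27 → not valid
2 of the 6 triples form a triangle.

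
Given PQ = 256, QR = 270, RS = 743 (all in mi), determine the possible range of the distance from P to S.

The maximum is all hops collinear in one direction: 256 + 270 + 743 = 1269.
The longest hop is 743; the others sum to 526. Folding the others back against it leaves at least 743 − 526 = 217.

217 ≤ PS ≤ 1269 mi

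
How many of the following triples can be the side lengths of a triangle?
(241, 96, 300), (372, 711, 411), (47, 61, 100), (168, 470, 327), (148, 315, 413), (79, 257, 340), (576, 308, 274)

6

(96,241,300): 96+241 > 300 → valid
(372,411,711): 372+411 > 711 → valid
(47,61,100): 47+61 > 100 → valid
(168,327,470): 168+327 > 470 → valid
(148,315,413): 148+315 > 413 → valid
(79,257,340): 79+257 ≤ 340 → not valid
(274,308,576): 274+308 > 576 → valid
6 of the 7 triples form a triangle.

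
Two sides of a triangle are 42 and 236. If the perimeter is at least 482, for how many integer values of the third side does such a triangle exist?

74

Triangle inequality: 194 < x < 278. Perimeter ≥ 482 gives x ≥ 482 − 42 − 236 = 204.
So 204 ≤ x < 278; integers 204 through 277: 74 values.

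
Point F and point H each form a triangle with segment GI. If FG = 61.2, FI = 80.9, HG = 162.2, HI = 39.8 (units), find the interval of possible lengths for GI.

From triangle FGI: |61.2 − 80.9| < GI < 61.2 + 80.9, i.e. 19.7 < GI < 142.1.
From triangle HGI: 122.4 < GI < 202.0.
Both must hold, so GI lies in the intersection.

122.4 < GI < 142.1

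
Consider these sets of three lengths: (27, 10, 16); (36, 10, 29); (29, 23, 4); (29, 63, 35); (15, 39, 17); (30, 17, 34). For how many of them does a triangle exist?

3

(10,16,27): 10+16 ≤ 27 → not valid
(10,29,36): 10+29 > 36 → valid
(4,23,29): 4+23 ≤ 29 → not valid
(29,35,63): 29+35 > 63 → valid
(15,17,39): 15+17 ≤ 39 → not valid
(17,30,34): 17+30 > 34 → valid
3 of the 6 triples form a triangle.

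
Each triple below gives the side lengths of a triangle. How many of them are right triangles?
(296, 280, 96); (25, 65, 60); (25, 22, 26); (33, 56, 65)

(296,280,96): 96²+280² = 87616 = 296² → right
(25,65,60): 25²+60² = 4225 = 65² → right
(25,22,26): 22²+25² = 1109 > 676 = 26² → acute
(33,56,65): 33²+56² = 4225 = 65² → right
3 of the 4 are right.

3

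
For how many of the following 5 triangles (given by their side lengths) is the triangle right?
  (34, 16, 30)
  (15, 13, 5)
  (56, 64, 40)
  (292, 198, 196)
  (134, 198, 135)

1

(34,16,30): 16²+30² = 1156 = 34² → right
(15,13,5): 5²+13² = 194 < 225 = 15² → obtuse
(56,64,40): 40²+56² = 4736 > 4096 = 64² → acute
(292,198,196): 196²+198² = 77620 < 85264 = 292² → obtuse
(134,198,135): 134²+135² = 36181 < 39204 = 198² → obtuse
1 of the 5 is right.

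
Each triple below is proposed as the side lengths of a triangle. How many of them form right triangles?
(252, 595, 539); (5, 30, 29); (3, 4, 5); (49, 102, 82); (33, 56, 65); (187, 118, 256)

3

(252,595,539): 252²+539² = 354025 = 595² → right
(5,30,29): 5²+29² = 866 < 900 = 30² → obtuse
(3,4,5): 3²+4² = 25 = 5² → right
(49,102,82): 49²+82² = 9125 < 10404 = 102² → obtuse
(33,56,65): 33²+56² = 4225 = 65² → right
(187,118,256): 118²+187² = 48893 < 65536 = 256² → obtuse
3 of the 6 are right.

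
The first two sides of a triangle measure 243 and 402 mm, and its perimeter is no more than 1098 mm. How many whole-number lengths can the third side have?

294

Triangle inequality: 159 < x < 645. Perimeter ≤ 1098 gives x ≤ 1098 − 243 − 402 = 453.
So 159 < x ≤ 453; integers 160 through 453: 294 values.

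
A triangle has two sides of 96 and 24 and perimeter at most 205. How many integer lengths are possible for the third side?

Triangle inequality: 72 < x < 120. Perimeter ≤ 205 gives x ≤ 205 − 96 − 24 = 85.
So 72 < x ≤ 85; integers 73 through 85: 13 values.

13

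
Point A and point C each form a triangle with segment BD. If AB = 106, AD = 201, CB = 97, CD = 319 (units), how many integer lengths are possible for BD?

84

From triangle ABD: 95 < BD < 307.
From triangle CBD: 222 < BD < 416.
Intersection: 222 < BD < 307, so integers 223 through 306: 84 values.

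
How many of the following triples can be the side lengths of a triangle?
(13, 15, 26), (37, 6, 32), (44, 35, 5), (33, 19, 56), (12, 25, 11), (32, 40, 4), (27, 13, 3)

(13,15,26): 13+15 > 26 → valid
(6,32,37): 6+32 > 37 → valid
(5,35,44): 5+35 ≤ 44 → not valid
(19,33,56): 19+33 ≤ 56 → not valid
(11,12,25): 11+12 ≤ 25 → not valid
(4,32,40): 4+32 ≤ 40 → not valid
(3,13,27): 3+13 ≤ 27 → not valid
2 of the 7 triples form a triangle.

2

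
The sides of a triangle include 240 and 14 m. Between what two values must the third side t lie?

By the triangle inequality, t must be less than 240 + 14 = 254 and greater than |240 − 14| = 226.

226 < t < 254 (m)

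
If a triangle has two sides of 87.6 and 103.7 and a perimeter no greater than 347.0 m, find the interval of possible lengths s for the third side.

16.1 < s ≤ 155.7

Triangle inequality alone gives 16.1 < s < 191.3.
The perimeter condition gives s ≤ 347.0 − 87.6 − 103.7 = 155.7.
Intersecting the two: 16.1 < s ≤ 155.7.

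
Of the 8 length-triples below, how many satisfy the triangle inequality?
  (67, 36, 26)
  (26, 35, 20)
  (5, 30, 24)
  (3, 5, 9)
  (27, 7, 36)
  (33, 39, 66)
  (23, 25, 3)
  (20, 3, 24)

3

(26,36,67): 26+36 ≤ 67 → not valid
(20,26,35): 20+26 > 35 → valid
(5,24,30): 5+24 ≤ 30 → not valid
(3,5,9): 3+5 ≤ 9 → not valid
(7,27,36): 7+27 ≤ 36 → not valid
(33,39,66): 33+39 > 66 → valid
(3,23,25): 3+23 > 25 → valid
(3,20,24): 3+20 ≤ 24 → not valid
3 of the 8 triples form a triangle.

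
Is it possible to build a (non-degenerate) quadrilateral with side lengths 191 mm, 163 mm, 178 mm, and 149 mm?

Yes

A quadrilateral exists iff every side is shorter than the sum of the others — equivalently, the longest side is less than the sum of the rest.
Longest side 191 < 490 (sum of the remaining 3), so yes.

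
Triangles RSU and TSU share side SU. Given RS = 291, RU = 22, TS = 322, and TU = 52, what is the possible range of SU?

270 < SU < 313

From triangle RSU: |291 − 22| < SU < 291 + 22, i.e. 269 < SU < 313.
From triangle TSU: 270 < SU < 374.
Both must hold, so SU lies in the intersection.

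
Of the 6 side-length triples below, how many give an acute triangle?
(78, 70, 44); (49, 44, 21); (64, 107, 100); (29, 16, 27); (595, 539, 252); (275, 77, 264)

(78,70,44): 44²+70² = 6836 > 6084 = 78² → acute
(49,44,21): 21²+44² = 2377 < 2401 = 49² → obtuse
(64,107,100): 64²+100² = 14096 > 11449 = 107² → acute
(29,16,27): 16²+27² = 985 > 841 = 29² → acute
(595,539,252): 252²+539² = 354025 = 595² → right
(275,77,264): 77²+264² = 75625 = 275² → right
3 of the 6 are acute.

3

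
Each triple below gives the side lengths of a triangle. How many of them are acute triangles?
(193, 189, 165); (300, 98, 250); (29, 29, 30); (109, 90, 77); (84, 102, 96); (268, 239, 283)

(193,189,165): 165²+189² = 62946 > 37249 = 193² → acute
(300,98,250): 98²+250² = 72104 < 90000 = 300² → obtuse
(29,29,30): 29²+29² = 1682 > 900 = 30² → acute
(109,90,77): 77²+90² = 14029 > 11881 = 109² → acute
(84,102,96): 84²+96² = 16272 > 10404 = 102² → acute
(268,239,283): 239²+268² = 128945 > 80089 = 283² → acute
5 of the 6 are acute.

5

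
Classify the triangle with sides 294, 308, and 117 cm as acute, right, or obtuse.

acute

Compare the square of the longest side to the sum of squares of the other two: 117² + 294² = 100125 > 94864 = 308².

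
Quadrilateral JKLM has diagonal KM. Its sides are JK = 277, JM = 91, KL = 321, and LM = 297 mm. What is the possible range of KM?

From triangle JKM: |277 − 91| < KM < 277 + 91, i.e. 186 < KM < 368.
From triangle LKM: 24 < KM < 618.
Both must hold, so KM lies in the intersection.

186 < KM < 368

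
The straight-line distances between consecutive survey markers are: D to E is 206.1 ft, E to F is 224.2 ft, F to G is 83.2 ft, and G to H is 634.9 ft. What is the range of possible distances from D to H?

121.4 ≤ DH ≤ 1148.4 ft

The maximum is all hops collinear in one direction: 206.1 + 224.2 + 83.2 + 634.9 = 1148.4.
The longest hop is 634.9; the others sum to 513.5. Folding the others back against it leaves at least 634.9 − 513.5 = 121.4.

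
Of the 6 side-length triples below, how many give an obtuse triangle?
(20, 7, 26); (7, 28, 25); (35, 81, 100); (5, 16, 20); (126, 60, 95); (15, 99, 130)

(20,7,26): 7²+20² = 449 < 676 = 26² → obtuse
(7,28,25): 7²+25² = 674 < 784 = 28² → obtuse
(35,81,100): 35²+81² = 7786 < 10000 = 100² → obtuse
(5,16,20): 5²+16² = 281 < 400 = 20² → obtuse
(126,60,95): 60²+95² = 12625 < 15876 = 126² → obtuse
(15,99,130): 15+99 ≤ 130, not a triangle
5 of the 6 are obtuse.

5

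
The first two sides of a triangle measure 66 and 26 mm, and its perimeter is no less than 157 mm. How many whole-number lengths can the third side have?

Triangle inequality: 40 < x < 92. Perimeter ≥ 157 gives x ≥ 157 − 66 − 26 = 65.
So 65 ≤ x < 92; integers 65 through 91: 27 values.

27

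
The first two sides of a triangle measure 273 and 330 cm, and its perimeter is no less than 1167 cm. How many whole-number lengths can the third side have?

Triangle inequality: 57 < x < 603. Perimeter ≥ 1167 gives x ≥ 1167 − 273 − 330 = 564.
So 564 ≤ x < 603; integers 564 through 602: 39 values.

39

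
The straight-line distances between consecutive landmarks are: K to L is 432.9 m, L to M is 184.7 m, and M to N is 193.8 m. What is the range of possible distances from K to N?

The maximum is all hops collinear in one direction: 432.9 + 184.7 + 193.8 = 811.4.
The longest hop is 432.9; the others sum to 378.5. Folding the others back against it leaves at least 432.9 − 378.5 = 54.4.

54.4 ≤ KN ≤ 811.4 m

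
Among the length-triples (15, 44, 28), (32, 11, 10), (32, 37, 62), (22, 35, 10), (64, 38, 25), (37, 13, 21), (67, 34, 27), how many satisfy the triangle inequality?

(15,28,44): 15+28 ≤ 44 → not valid
(10,11,32): 10+11 ≤ 32 → not valid
(32,37,62): 32+37 > 62 → valid
(10,22,35): 10+22 ≤ 35 → not valid
(25,38,64): 25+38 ≤ 64 → not valid
(13,21,37): 13+21 ≤ 37 → not valid
(27,34,67): 27+34 ≤ 67 → not valid
1 of the 7 triples forms a triangle.

1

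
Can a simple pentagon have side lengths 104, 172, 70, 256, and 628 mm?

For a pentagon, each side must be shorter than the sum of the others.
Here the longest side is 628, but the remaining 4 sides sum to only 602.

No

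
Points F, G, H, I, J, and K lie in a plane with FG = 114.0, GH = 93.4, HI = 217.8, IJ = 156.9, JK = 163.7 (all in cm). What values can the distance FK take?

0 ≤ FK ≤ 745.8 cm

The maximum is all hops collinear in one direction: 114.0 + 93.4 + 217.8 + 156.9 + 163.7 = 745.8.
The longest hop is 217.8; the others sum to 528.0. Since 217.8 ≤ 528.0, the path can fold back on itself completely, so the minimum distance is 0.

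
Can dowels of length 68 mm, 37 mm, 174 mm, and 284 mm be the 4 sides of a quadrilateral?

No

For a quadrilateral, each side must be shorter than the sum of the others.
Here the longest side is 284, but the remaining 3 sides sum to only 279.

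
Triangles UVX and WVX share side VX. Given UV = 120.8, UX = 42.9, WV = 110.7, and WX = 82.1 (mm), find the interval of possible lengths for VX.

From triangle UVX: |120.8 − 42.9| < VX < 120.8 + 42.9, i.e. 77.9 < VX < 163.7.
From triangle WVX: 28.6 < VX < 192.8.
Both must hold, so VX lies in the intersection.

77.9 < VX < 163.7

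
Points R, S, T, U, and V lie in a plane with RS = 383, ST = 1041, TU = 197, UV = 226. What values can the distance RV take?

235 ≤ RV ≤ 1847

The maximum is all hops collinear in one direction: 383 + 1041 + 197 + 226 = 1847.
The longest hop is 1041; the others sum to 806. Folding the others back against it leaves at least 1041 − 806 = 235.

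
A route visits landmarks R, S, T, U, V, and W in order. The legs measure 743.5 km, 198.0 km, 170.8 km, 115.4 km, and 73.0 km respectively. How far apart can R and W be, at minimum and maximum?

186.3 ≤ RW ≤ 1300.7 km

The maximum is all hops collinear in one direction: 743.5 + 198.0 + 170.8 + 115.4 + 73.0 = 1300.7.
The longest hop is 743.5; the others sum to 557.2. Folding the others back against it leaves at least 743.5 − 557.2 = 186.3.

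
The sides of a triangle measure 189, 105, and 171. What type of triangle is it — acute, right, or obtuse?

Compare the square of the longest side to the sum of squares of the other two: 105² + 171² = 40266 > 35721 = 189².

acute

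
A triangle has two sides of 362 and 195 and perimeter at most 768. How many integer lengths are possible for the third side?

Triangle inequality: 167 < x < 557. Perimeter ≤ 768 gives x ≤ 768 − 362 − 195 = 211.
So 167 < x ≤ 211; integers 168 through 211: 44 values.

44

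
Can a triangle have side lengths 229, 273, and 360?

Yes

The longest side is 360, and the other two sum to 502.
Since 502 > 360, the triangle inequality holds.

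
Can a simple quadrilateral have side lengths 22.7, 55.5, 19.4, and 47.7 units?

A quadrilateral exists iff every side is shorter than the sum of the others — equivalently, the longest side is less than the sum of the rest.
Longest side 55.5 < 89.8 (sum of the remaining 3), so yes.

Yes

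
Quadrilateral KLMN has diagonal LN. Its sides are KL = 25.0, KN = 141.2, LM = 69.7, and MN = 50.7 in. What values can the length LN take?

From triangle KLN: |25.0 − 141.2| < LN < 25.0 + 141.2, i.e. 116.2 < LN < 166.2.
From triangle MLN: 19.0 < LN < 120.4.
Both must hold, so LN lies in the intersection.

116.2 < LN < 120.4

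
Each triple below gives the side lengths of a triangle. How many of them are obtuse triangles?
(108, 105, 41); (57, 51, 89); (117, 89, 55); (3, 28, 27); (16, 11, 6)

4

(108,105,41): 41²+105² = 12706 > 11664 = 108² → acute
(57,51,89): 51²+57² = 5850 < 7921 = 89² → obtuse
(117,89,55): 55²+89² = 10946 < 13689 = 117² → obtuse
(3,28,27): 3²+27² = 738 < 784 = 28² → obtuse
(16,11,6): 6²+11² = 157 < 256 = 16² → obtuse
4 of the 5 are obtuse.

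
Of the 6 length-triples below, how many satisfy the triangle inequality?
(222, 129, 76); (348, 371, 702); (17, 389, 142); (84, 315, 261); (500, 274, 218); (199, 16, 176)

2

(76,129,222): 76+129 ≤ 222 → not valid
(348,371,702): 348+371 > 702 → valid
(17,142,389): 17+142 ≤ 389 → not valid
(84,261,315): 84+261 > 315 → valid
(218,274,500): 218+274 ≤ 500 → not valid
(16,176,199): 16+176 ≤ 199 → not valid
2 of the 6 triples form a triangle.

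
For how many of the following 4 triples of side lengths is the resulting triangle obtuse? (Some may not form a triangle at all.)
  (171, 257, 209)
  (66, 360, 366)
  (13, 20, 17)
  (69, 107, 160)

1

(171,257,209): 171²+209² = 72922 > 66049 = 257² → acute
(66,360,366): 66²+360² = 133956 = 366² → right
(13,20,17): 13²+17² = 458 > 400 = 20² → acute
(69,107,160): 69²+107² = 16210 < 25600 = 160² → obtuse
1 of the 4 is obtuse.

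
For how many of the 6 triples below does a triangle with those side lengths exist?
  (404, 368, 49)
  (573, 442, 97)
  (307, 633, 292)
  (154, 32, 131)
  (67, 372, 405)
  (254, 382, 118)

(49,368,404): 49+368 > 404 → valid
(97,442,573): 97+442 ≤ 573 → not valid
(292,307,633): 292+307 ≤ 633 → not valid
(32,131,154): 32+131 > 154 → valid
(67,372,405): 67+372 > 405 → valid
(118,254,382): 118+254 ≤ 382 → not valid
3 of the 6 triples form a triangle.

3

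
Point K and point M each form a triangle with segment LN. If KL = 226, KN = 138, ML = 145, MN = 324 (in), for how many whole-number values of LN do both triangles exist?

From triangle KLN: 88 < LN < 364.
From triangle MLN: 179 < LN < 469.
Intersection: 179 < LN < 364, so integers 180 through 363: 184 values.

184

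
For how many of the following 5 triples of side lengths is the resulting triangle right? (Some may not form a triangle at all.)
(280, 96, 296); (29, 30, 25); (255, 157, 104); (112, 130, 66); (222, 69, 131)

(280,96,296): 96²+280² = 87616 = 296² → right
(29,30,25): 25²+29² = 1466 > 900 = 30² → acute
(255,157,104): 104²+157² = 35465 < 65025 = 255² → obtuse
(112,130,66): 66²+112² = 16900 = 130² → right
(222,69,131): 69+131 ≤ 222, not a triangle
2 of the 5 are right.

2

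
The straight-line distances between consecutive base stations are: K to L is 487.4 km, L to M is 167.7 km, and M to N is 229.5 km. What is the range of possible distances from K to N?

90.2 ≤ KN ≤ 884.6 km

The maximum is all hops collinear in one direction: 487.4 + 167.7 + 229.5 = 884.6.
The longest hop is 487.4; the others sum to 397.2. Folding the others back against it leaves at least 487.4 − 397.2 = 90.2.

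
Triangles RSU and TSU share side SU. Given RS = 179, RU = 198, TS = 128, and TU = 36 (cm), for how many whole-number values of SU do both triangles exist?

From triangle RSU: 19 < SU < 377.
From triangle TSU: 92 < SU < 164.
Intersection: 92 < SU < 164, so integers 93 through 163: 71 values.

71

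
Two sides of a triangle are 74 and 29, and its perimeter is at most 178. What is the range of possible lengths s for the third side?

45 < s ≤ 75

Triangle inequality alone gives 45 < s < 103.
The perimeter condition gives s ≤ 178 − 74 − 29 = 75.
Intersecting the two: 45 < s ≤ 75.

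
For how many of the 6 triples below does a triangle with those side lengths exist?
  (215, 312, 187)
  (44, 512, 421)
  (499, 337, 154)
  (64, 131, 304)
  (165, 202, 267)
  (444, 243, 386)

3

(187,215,312): 187+215 > 312 → valid
(44,421,512): 44+421 ≤ 512 → not valid
(154,337,499): 154+337 ≤ 499 → not valid
(64,131,304): 64+131 ≤ 304 → not valid
(165,202,267): 165+202 > 267 → valid
(243,386,444): 243+386 > 444 → valid
3 of the 6 triples form a triangle.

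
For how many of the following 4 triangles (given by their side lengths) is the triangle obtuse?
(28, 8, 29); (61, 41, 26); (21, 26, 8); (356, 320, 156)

2

(28,8,29): 8²+28² = 848 > 841 = 29² → acute
(61,41,26): 26²+41² = 2357 < 3721 = 61² → obtuse
(21,26,8): 8²+21² = 505 < 676 = 26² → obtuse
(356,320,156): 156²+320² = 126736 = 356² → right
2 of the 4 are obtuse.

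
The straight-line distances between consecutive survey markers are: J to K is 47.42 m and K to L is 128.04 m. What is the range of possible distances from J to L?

By the triangle inequality, |47.42 − 128.04| ≤ JL ≤ 47.42 + 128.04.

80.62 ≤ JL ≤ 175.46 m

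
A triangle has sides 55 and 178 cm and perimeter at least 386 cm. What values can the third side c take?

Triangle inequality alone gives 123 < c < 233.
The perimeter condition gives c ≥ 386 − 55 − 178 = 153.
Intersecting the two: 153 ≤ c < 233.

153 ≤ c < 233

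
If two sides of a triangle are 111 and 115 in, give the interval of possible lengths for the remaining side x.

By the triangle inequality, x must be less than 111 + 115 = 226 and greater than |111 − 115| = 4.

4 < x < 226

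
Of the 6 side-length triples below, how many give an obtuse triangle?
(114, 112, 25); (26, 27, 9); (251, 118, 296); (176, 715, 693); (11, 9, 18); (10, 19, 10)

3

(114,112,25): 25²+112² = 13169 > 12996 = 114² → acute
(26,27,9): 9²+26² = 757 > 729 = 27² → acute
(251,118,296): 118²+251² = 76925 < 87616 = 296² → obtuse
(176,715,693): 176²+693² = 511225 = 715² → right
(11,9,18): 9²+11² = 202 < 324 = 18² → obtuse
(10,19,10): 10²+10² = 200 < 361 = 19² → obtuse
3 of the 6 are obtuse.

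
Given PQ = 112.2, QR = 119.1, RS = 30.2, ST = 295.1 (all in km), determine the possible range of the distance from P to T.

33.6 ≤ PT ≤ 556.6 km

The maximum is all hops collinear in one direction: 112.2 + 119.1 + 30.2 + 295.1 = 556.6.
The longest hop is 295.1; the others sum to 261.5. Folding the others back against it leaves at least 295.1 − 261.5 = 33.6.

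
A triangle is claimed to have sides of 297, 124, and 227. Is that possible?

Yes

The longest side is 297, and the other two sum to 351.
Since 351 > 297, the triangle inequality holds.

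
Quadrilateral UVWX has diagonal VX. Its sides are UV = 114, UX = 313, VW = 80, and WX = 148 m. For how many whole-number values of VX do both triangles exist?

28

From triangle UVX: 199 < VX < 427.
From triangle WVX: 68 < VX < 228.
Intersection: 199 < VX < 228, so integers 200 through 227: 28 values.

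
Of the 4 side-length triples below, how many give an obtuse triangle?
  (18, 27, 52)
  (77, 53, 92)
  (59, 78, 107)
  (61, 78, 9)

1

(18,27,52): 18+27 ≤ 52, not a triangle
(77,53,92): 53²+77² = 8738 > 8464 = 92² → acute
(59,78,107): 59²+78² = 9565 < 11449 = 107² → obtuse
(61,78,9): 9+61 ≤ 78, not a triangle
1 of the 4 is obtuse.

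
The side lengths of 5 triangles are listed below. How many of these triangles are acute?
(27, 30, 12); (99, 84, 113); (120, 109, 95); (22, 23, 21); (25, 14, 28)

(27,30,12): 12²+27² = 873 < 900 = 30² → obtuse
(99,84,113): 84²+99² = 16857 > 12769 = 113² → acute
(120,109,95): 95²+109² = 20906 > 14400 = 120² → acute
(22,23,21): 21²+22² = 925 > 529 = 23² → acute
(25,14,28): 14²+25² = 821 > 784 = 28² → acute
4 of the 5 are acute.

4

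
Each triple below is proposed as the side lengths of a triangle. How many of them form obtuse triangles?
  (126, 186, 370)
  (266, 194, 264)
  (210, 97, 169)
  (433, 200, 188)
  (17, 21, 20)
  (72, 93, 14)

(126,186,370): 126+186 ≤ 370, not a triangle
(266,194,264): 194²+264² = 107332 > 70756 = 266² → acute
(210,97,169): 97²+169² = 37970 < 44100 = 210² → obtuse
(433,200,188): 188+200 ≤ 433, not a triangle
(17,21,20): 17²+20² = 689 > 441 = 21² → acute
(72,93,14): 14+72 ≤ 93, not a triangle
1 of the 6 is obtuse.

1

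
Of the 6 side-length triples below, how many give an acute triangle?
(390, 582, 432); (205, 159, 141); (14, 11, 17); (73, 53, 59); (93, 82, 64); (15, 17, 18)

5

(390,582,432): 390²+432² = 338724 = 582² → right
(205,159,141): 141²+159² = 45162 > 42025 = 205² → acute
(14,11,17): 11²+14² = 317 > 289 = 17² → acute
(73,53,59): 53²+59² = 6290 > 5329 = 73² → acute
(93,82,64): 64²+82² = 10820 > 8649 = 93² → acute
(15,17,18): 15²+17² = 514 > 324 = 18² → acute
5 of the 6 are acute.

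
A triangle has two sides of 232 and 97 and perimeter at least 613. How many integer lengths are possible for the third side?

Triangle inequality: 135 < x < 329. Perimeter ≥ 613 gives x ≥ 613 − 232 − 97 = 284.
So 284 ≤ x < 329; integers 284 through 328: 45 values.

45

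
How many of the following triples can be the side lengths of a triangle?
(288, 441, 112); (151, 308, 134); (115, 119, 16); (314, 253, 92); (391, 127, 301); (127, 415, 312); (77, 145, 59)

(112,288,441): 112+288 ≤ 441 → not valid
(134,151,308): 134+151 ≤ 308 → not valid
(16,115,119): 16+115 > 119 → valid
(92,253,314): 92+253 > 314 → valid
(127,301,391): 127+301 > 391 → valid
(127,312,415): 127+312 > 415 → valid
(59,77,145): 59+77 ≤ 145 → not valid
4 of the 7 triples form a triangle.

4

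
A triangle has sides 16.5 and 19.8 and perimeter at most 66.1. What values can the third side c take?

3.3 < c ≤ 29.8

Triangle inequality alone gives 3.3 < c < 36.3.
The perimeter condition gives c ≤ 66.1 − 16.5 − 19.8 = 29.8.
Intersecting the two: 3.3 < c ≤ 29.8.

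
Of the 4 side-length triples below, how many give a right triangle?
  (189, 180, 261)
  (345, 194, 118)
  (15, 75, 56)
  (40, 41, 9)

(189,180,261): 180²+189² = 68121 = 261² → right
(345,194,118): 118+194 ≤ 345, not a triangle
(15,75,56): 15+56 ≤ 75, not a triangle
(40,41,9): 9²+40² = 1681 = 41² → right
2 of the 4 are right.

2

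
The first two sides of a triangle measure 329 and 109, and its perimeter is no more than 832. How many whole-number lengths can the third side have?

174

Triangle inequality: 220 < x < 438. Perimeter ≤ 832 gives x ≤ 832 − 329 − 109 = 394.
So 220 < x ≤ 394; integers 221 through 394: 174 values.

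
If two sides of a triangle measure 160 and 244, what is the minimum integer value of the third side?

85

The third side must be strictly greater than |160 − 244| = 84.
The smallest integer above 84 is 85.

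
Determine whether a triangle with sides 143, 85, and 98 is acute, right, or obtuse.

obtuse

Compare the square of the longest side to the sum of squares of the other two: 85² + 98² = 16829 < 20449 = 143².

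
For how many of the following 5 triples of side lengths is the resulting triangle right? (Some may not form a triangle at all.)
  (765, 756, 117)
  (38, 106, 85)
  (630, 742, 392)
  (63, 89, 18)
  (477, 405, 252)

3

(765,756,117): 117²+756² = 585225 = 765² → right
(38,106,85): 38²+85² = 8669 < 11236 = 106² → obtuse
(630,742,392): 392²+630² = 550564 = 742² → right
(63,89,18): 18+63 ≤ 89, not a triangle
(477,405,252): 252²+405² = 227529 = 477² → right
3 of the 5 are right.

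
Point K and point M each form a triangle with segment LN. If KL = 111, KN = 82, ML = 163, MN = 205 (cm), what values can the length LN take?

42 < LN < 193

From triangle KLN: |111 − 82| < LN < 111 + 82, i.e. 29 < LN < 193.
From triangle MLN: 42 < LN < 368.
Both must hold, so LN lies in the intersection.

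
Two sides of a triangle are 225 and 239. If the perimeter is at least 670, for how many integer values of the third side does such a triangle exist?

258

Triangle inequality: 14 < x < 464. Perimeter ≥ 670 gives x ≥ 670 − 225 − 239 = 206.
So 206 ≤ x < 464; integers 206 through 463: 258 values.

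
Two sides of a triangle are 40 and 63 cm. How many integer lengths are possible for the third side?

The third side lies in the open interval (23, 103).
Integers from 24 to 102 inclusive: 102 − 24 + 1 = 79.

79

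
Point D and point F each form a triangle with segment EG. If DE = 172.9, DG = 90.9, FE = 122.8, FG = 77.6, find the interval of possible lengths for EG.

82.0 < EG < 200.4

From triangle DEG: |172.9 − 90.9| < EG < 172.9 + 90.9, i.e. 82.0 < EG < 263.8.
From triangle FEG: 45.2 < EG < 200.4.
Both must hold, so EG lies in the intersection.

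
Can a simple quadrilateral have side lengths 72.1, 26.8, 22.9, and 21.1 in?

No

For a quadrilateral, each side must be shorter than the sum of the others.
Here the longest side is 72.1, but the remaining 3 sides sum to only 70.8.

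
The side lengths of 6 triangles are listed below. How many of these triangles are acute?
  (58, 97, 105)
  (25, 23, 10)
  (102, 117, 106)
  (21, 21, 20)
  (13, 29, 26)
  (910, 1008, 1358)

5

(58,97,105): 58²+97² = 12773 > 11025 = 105² → acute
(25,23,10): 10²+23² = 629 > 625 = 25² → acute
(102,117,106): 102²+106² = 21640 > 13689 = 117² → acute
(21,21,20): 20²+21² = 841 > 441 = 21² → acute
(13,29,26): 13²+26² = 845 > 841 = 29² → acute
(910,1008,1358): 910²+1008² = 1844164 = 1358² → right
5 of the 6 are acute.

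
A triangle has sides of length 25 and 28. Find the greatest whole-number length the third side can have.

The third side must be strictly less than 25 + 28 = 53.
The largest integer below 53 is 52.

52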